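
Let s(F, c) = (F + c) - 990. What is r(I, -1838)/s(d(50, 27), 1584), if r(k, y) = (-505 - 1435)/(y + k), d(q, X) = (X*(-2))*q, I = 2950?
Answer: 485/585468 ≈ 0.00082840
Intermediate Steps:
d(q, X) = -2*X*q (d(q, X) = (-2*X)*q = -2*X*q)
r(k, y) = -1940/(k + y)
s(F, c) = -990 + F + c
r(I, -1838)/s(d(50, 27), 1584) = (-1940/(2950 - 1838))/(-990 - 2*27*50 + 1584) = (-1940/1112)/(-990 - 2700 + 1584) = -1940*1/1112/(-2106) = -485/278*(-1/2106) = 485/585468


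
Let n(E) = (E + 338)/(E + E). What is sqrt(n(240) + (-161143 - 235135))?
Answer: I*sqrt(1426596465)/60 ≈ 629.5*I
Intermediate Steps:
n(E) = (338 + E)/(2*E) (n(E) = (338 + E)/((2*E)) = (338 + E)*(1/(2*E)) = (338 + E)/(2*E))
sqrt(n(240) + (-161143 - 235135)) = sqrt((1/2)*(338 + 240)/240 + (-161143 - 235135)) = sqrt((1/2)*(1/240)*578 - 396278) = sqrt(289/240 - 396278) = sqrt(-95106431/240) = I*sqrt(1426596465)/60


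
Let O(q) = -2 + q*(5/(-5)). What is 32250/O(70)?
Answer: -5375/12 ≈ -447.92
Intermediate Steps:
O(q) = -2 - q (O(q) = -2 + q*(5*(-1/5)) = -2 + q*(-1) = -2 - q)
32250/O(70) = 32250/(-2 - 1*70) = 32250/(-2 - 70) = 32250/(-72) = 32250*(-1/72) = -5375/12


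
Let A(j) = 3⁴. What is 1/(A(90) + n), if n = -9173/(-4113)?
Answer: 4113/342326 ≈ 0.012015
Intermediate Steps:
A(j) = 81
n = 9173/4113 (n = -9173*(-1/4113) = 9173/4113 ≈ 2.2302)
1/(A(90) + n) = 1/(81 + 9173/4113) = 1/(342326/4113) = 4113/342326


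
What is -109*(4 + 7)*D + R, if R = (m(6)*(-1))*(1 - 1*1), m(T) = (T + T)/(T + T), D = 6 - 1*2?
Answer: -4796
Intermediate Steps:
D = 4 (D = 6 - 2 = 4)
m(T) = 1 (m(T) = (2*T)/((2*T)) = (2*T)*(1/(2*T)) = 1)
R = 0 (R = (1*(-1))*(1 - 1*1) = -(1 - 1) = -1*0 = 0)
-109*(4 + 7)*D + R = -109*(4 + 7)*4 + 0 = -1199*4 + 0 = -109*44 + 0 = -4796 + 0 = -4796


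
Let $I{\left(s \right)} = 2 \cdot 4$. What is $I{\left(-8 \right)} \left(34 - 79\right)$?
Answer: $-360$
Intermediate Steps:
$I{\left(s \right)} = 8$
$I{\left(-8 \right)} \left(34 - 79\right) = 8 \left(34 - 79\right) = 8 \left(-45\right) = -360$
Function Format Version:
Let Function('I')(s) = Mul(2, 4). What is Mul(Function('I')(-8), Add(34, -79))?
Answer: -360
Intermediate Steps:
Function('I')(s) = 8
Mul(Function('I')(-8), Add(34, -79)) = Mul(8, Add(34, -79)) = Mul(8, -45) = -360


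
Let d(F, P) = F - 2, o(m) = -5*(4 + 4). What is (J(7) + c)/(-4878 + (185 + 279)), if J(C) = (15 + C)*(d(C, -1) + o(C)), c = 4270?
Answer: -1750/2207 ≈ -0.79293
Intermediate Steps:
o(m) = -40 (o(m) = -5*8 = -40)
d(F, P) = -2 + F
J(C) = (-42 + C)*(15 + C) (J(C) = (15 + C)*((-2 + C) - 40) = (15 + C)*(-42 + C) = (-42 + C)*(15 + C))
(J(7) + c)/(-4878 + (185 + 279)) = ((-630 + 7**2 - 27*7) + 4270)/(-4878 + (185 + 279)) = ((-630 + 49 - 189) + 4270)/(-4878 + 464) = (-770 + 4270)/(-4414) = 3500*(-1/4414) = -1750/2207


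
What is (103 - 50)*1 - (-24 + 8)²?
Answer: -203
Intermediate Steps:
(103 - 50)*1 - (-24 + 8)² = 53*1 - 1*(-16)² = 53 - 1*256 = 53 - 256 = -203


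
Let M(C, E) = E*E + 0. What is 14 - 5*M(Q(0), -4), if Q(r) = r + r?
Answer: -66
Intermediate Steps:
Q(r) = 2*r
M(C, E) = E**2 (M(C, E) = E**2 + 0 = E**2)
14 - 5*M(Q(0), -4) = 14 - 5*(-4)**2 = 14 - 5*16 = 14 - 80 = -66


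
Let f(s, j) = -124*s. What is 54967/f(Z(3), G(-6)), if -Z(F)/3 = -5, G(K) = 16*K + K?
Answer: -54967/1860 ≈ -29.552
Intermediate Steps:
G(K) = 17*K
Z(F) = 15 (Z(F) = -3*(-5) = 15)
54967/f(Z(3), G(-6)) = 54967/((-124*15)) = 54967/(-1860) = 54967*(-1/1860) = -54967/1860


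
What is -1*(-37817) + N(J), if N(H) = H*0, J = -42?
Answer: 37817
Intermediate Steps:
N(H) = 0
-1*(-37817) + N(J) = -1*(-37817) + 0 = 37817 + 0 = 37817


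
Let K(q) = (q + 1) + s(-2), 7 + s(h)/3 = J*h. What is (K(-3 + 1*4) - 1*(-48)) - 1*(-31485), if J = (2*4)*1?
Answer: 31466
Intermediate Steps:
J = 8 (J = 8*1 = 8)
s(h) = -21 + 24*h (s(h) = -21 + 3*(8*h) = -21 + 24*h)
K(q) = -68 + q (K(q) = (q + 1) + (-21 + 24*(-2)) = (1 + q) + (-21 - 48) = (1 + q) - 69 = -68 + q)
(K(-3 + 1*4) - 1*(-48)) - 1*(-31485) = ((-68 + (-3 + 1*4)) - 1*(-48)) - 1*(-31485) = ((-68 + (-3 + 4)) + 48) + 31485 = ((-68 + 1) + 48) + 31485 = (-67 + 48) + 31485 = -19 + 31485 = 31466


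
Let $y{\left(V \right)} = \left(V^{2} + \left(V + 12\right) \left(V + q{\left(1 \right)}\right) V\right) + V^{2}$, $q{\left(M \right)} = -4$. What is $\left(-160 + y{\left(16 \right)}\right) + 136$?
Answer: $5864$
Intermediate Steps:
$y{\left(V \right)} = 2 V^{2} + V \left(-4 + V\right) \left(12 + V\right)$ ($y{\left(V \right)} = \left(V^{2} + \left(V + 12\right) \left(V - 4\right) V\right) + V^{2} = \left(V^{2} + \left(12 + V\right) \left(-4 + V\right) V\right) + V^{2} = \left(V^{2} + \left(-4 + V\right) \left(12 + V\right) V\right) + V^{2} = \left(V^{2} + V \left(-4 + V\right) \left(12 + V\right)\right) + V^{2} = 2 V^{2} + V \left(-4 + V\right) \left(12 + V\right)$)
$\left(-160 + y{\left(16 \right)}\right) + 136 = \left(-160 + 16 \left(-48 + 16^{2} + 10 \cdot 16\right)\right) + 136 = \left(-160 + 16 \left(-48 + 256 + 160\right)\right) + 136 = \left(-160 + 16 \cdot 368\right) + 136 = \left(-160 + 5888\right) + 136 = 5728 + 136 = 5864$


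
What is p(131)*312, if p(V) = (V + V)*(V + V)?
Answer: 21416928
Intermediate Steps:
p(V) = 4*V² (p(V) = (2*V)*(2*V) = 4*V²)
p(131)*312 = (4*131²)*312 = (4*17161)*312 = 68644*312 = 21416928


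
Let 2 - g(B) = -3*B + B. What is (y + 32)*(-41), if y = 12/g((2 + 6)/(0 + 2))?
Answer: -6806/5 ≈ -1361.2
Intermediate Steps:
g(B) = 2 + 2*B (g(B) = 2 - (-3*B + B) = 2 - (-2)*B = 2 + 2*B)
y = 6/5 (y = 12/(2 + 2*((2 + 6)/(0 + 2))) = 12/(2 + 2*(8/2)) = 12/(2 + 2*(8*(½))) = 12/(2 + 2*4) = 12/(2 + 8) = 12/10 = 12*(⅒) = 6/5 ≈ 1.2000)
(y + 32)*(-41) = (6/5 + 32)*(-41) = (166/5)*(-41) = -6806/5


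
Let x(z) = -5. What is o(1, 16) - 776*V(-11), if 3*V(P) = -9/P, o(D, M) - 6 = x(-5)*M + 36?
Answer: -2746/11 ≈ -249.64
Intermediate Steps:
o(D, M) = 42 - 5*M (o(D, M) = 6 + (-5*M + 36) = 6 + (36 - 5*M) = 42 - 5*M)
V(P) = -3/P (V(P) = (-9/P)/3 = -3/P)
o(1, 16) - 776*V(-11) = (42 - 5*16) - (-2328)/(-11) = (42 - 80) - (-2328)*(-1)/11 = -38 - 776*3/11 = -38 - 2328/11 = -2746/11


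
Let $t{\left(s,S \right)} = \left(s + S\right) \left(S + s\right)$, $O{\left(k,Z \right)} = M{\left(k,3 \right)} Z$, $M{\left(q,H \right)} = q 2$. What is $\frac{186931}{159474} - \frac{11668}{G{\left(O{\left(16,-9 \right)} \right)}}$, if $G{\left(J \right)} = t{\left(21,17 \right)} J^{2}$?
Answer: $\frac{932794895041}{795849255936} \approx 1.1721$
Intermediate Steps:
$M{\left(q,H \right)} = 2 q$
$O{\left(k,Z \right)} = 2 Z k$ ($O{\left(k,Z \right)} = 2 k Z = 2 Z k$)
$t{\left(s,S \right)} = \left(S + s\right)^{2}$ ($t{\left(s,S \right)} = \left(S + s\right) \left(S + s\right) = \left(S + s\right)^{2}$)
$G{\left(J \right)} = 1444 J^{2}$ ($G{\left(J \right)} = \left(17 + 21\right)^{2} J^{2} = 38^{2} J^{2} = 1444 J^{2}$)
$\frac{186931}{159474} - \frac{11668}{G{\left(O{\left(16,-9 \right)} \right)}} = \frac{186931}{159474} - \frac{11668}{1444 \left(2 \left(-9\right) 16\right)^{2}} = 186931 \cdot \frac{1}{159474} - \frac{11668}{1444 \left(-288\right)^{2}} = \frac{186931}{159474} - \frac{11668}{1444 \cdot 82944} = \frac{186931}{159474} - \frac{11668}{119771136} = \frac{186931}{159474} - \frac{2917}{29942784} = \frac{932794895041}{795849255936}$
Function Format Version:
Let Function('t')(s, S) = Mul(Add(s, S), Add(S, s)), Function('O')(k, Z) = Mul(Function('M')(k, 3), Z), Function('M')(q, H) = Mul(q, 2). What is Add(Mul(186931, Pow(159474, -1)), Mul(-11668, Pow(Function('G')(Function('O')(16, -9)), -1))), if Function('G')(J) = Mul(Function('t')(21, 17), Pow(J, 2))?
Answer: Rational(932794895041, 795849255936) ≈ 1.1721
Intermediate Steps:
Function('M')(q, H) = Mul(2, q)
Function('O')(k, Z) = Mul(2, Z, k) (Function('O')(k, Z) = Mul(Mul(2, k), Z) = Mul(2, Z, k))
Function('t')(s, S) = Pow(Add(S, s), 2) (Function('t')(s, S) = Mul(Add(S, s), Add(S, s)) = Pow(Add(S, s), 2))
Function('G')(J) = Mul(1444, Pow(J, 2)) (Function('G')(J) = Mul(Pow(Add(17, 21), 2), Pow(J, 2)) = Mul(Pow(38, 2), Pow(J, 2)) = Mul(1444, Pow(J, 2)))
Add(Mul(186931, Pow(159474, -1)), Mul(-11668, Pow(Function('G')(Function('O')(16, -9)), -1))) = Add(Mul(186931, Pow(159474, -1)), Mul(-11668, Pow(Mul(1444, Pow(Mul(2, -9, 16), 2)), -1))) = Add(Mul(186931, Rational(1, 159474)), Mul(-11668, Pow(Mul(1444, Pow(-288, 2)), -1))) = Add(Rational(186931, 159474), Mul(-11668, Pow(Mul(1444, 82944), -1))) = Add(Rational(186931, 159474), Mul(-11668, Pow(119771136, -1))) = Add(Rational(186931, 159474), Mul(-11668, Rational(1, 119771136))) = Add(Rational(186931, 159474), Rational(-2917, 29942784)) = Rational(932794895041, 795849255936)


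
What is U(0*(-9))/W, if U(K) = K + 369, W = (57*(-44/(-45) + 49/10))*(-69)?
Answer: -3690/231173 ≈ -0.015962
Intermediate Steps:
W = -231173/10 (W = (57*(-44*(-1/45) + 49*(⅒)))*(-69) = (57*(44/45 + 49/10))*(-69) = (57*(529/90))*(-69) = (10051/30)*(-69) = -231173/10 ≈ -23117.)
U(K) = 369 + K
U(0*(-9))/W = (369 + 0*(-9))/(-231173/10) = (369 + 0)*(-10/231173) = 369*(-10/231173) = -3690/231173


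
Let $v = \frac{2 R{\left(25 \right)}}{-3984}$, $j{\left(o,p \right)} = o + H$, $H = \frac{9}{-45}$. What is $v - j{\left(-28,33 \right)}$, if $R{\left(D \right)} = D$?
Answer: $\frac{280747}{9960} \approx 28.187$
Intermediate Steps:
$H = - \frac{1}{5}$ ($H = 9 \left(- \frac{1}{45}\right) = - \frac{1}{5} \approx -0.2$)
$j{\left(o,p \right)} = - \frac{1}{5} + o$ ($j{\left(o,p \right)} = o - \frac{1}{5} = - \frac{1}{5} + o$)
$v = - \frac{25}{1992}$ ($v = \frac{2 \cdot 25}{-3984} = 50 \left(- \frac{1}{3984}\right) = - \frac{25}{1992} \approx -0.01255$)
$v - j{\left(-28,33 \right)} = - \frac{25}{1992} - \left(- \frac{1}{5} - 28\right) = - \frac{25}{1992} - - \frac{141}{5} = - \frac{25}{1992} + \frac{141}{5} = \frac{280747}{9960}$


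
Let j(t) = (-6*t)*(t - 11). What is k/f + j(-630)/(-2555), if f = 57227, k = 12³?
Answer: 3961836900/4177571 ≈ 948.36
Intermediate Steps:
k = 1728
j(t) = -6*t*(-11 + t) (j(t) = (-6*t)*(-11 + t) = -6*t*(-11 + t))
k/f + j(-630)/(-2555) = 1728/57227 + (6*(-630)*(11 - 1*(-630)))/(-2555) = 1728*(1/57227) + (6*(-630)*(11 + 630))*(-1/2555) = 1728/57227 + (6*(-630)*641)*(-1/2555) = 1728/57227 - 2422980*(-1/2555) = 1728/57227 + 69228/73 = 3961836900/4177571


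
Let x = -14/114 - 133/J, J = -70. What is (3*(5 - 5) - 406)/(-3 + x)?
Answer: 231420/697 ≈ 332.02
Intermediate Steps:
x = 1013/570 (x = -14/114 - 133/(-70) = -14*1/114 - 133*(-1/70) = -7/57 + 19/10 = 1013/570 ≈ 1.7772)
(3*(5 - 5) - 406)/(-3 + x) = (3*(5 - 5) - 406)/(-3 + 1013/570) = (3*0 - 406)/(-697/570) = (0 - 406)*(-570/697) = -406*(-570/697) = 231420/697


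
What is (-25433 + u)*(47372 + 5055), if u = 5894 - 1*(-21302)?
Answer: 92428801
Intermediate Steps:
u = 27196 (u = 5894 + 21302 = 27196)
(-25433 + u)*(47372 + 5055) = (-25433 + 27196)*(47372 + 5055) = 1763*52427 = 92428801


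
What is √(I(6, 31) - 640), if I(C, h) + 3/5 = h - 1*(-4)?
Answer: 2*I*√3785/5 ≈ 24.609*I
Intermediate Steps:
I(C, h) = 17/5 + h (I(C, h) = -⅗ + (h - 1*(-4)) = -⅗ + (h + 4) = -⅗ + (4 + h) = 17/5 + h)
√(I(6, 31) - 640) = √((17/5 + 31) - 640) = √(172/5 - 640) = √(-3028/5) = 2*I*√3785/5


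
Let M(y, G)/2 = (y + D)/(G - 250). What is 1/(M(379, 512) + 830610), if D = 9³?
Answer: 131/108811018 ≈ 1.2039e-6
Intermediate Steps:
D = 729
M(y, G) = 2*(729 + y)/(-250 + G) (M(y, G) = 2*((y + 729)/(G - 250)) = 2*((729 + y)/(-250 + G)) = 2*(729 + y)/(-250 + G))
1/(M(379, 512) + 830610) = 1/(2*(729 + 379)/(-250 + 512) + 830610) = 1/(2*1108/262 + 830610) = 1/(2*(1/262)*1108 + 830610) = 1/(1108/131 + 830610) = 1/(108811018/131) = 131/108811018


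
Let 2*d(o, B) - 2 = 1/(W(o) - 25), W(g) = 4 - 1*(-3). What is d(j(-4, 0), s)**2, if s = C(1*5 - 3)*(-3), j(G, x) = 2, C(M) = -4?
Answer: 1225/1296 ≈ 0.94522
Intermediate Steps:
W(g) = 7 (W(g) = 4 + 3 = 7)
s = 12 (s = -4*(-3) = 12)
d(o, B) = 35/36 (d(o, B) = 1 + 1/(2*(7 - 25)) = 1 + (1/2)/(-18) = 1 + (1/2)*(-1/18) = 1 - 1/36 = 35/36)
d(j(-4, 0), s)**2 = (35/36)**2 = 1225/1296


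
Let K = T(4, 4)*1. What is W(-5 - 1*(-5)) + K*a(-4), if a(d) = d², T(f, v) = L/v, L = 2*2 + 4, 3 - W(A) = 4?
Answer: 31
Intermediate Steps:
W(A) = -1 (W(A) = 3 - 1*4 = 3 - 4 = -1)
L = 8 (L = 4 + 4 = 8)
T(f, v) = 8/v
K = 2 (K = (8/4)*1 = (8*(¼))*1 = 2*1 = 2)
W(-5 - 1*(-5)) + K*a(-4) = -1 + 2*(-4)² = -1 + 2*16 = -1 + 32 = 31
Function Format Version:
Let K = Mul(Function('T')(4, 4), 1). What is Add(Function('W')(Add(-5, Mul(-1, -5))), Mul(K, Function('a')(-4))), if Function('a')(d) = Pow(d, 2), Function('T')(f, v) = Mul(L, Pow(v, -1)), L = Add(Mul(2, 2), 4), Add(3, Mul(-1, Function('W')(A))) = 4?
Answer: 31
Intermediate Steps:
Function('W')(A) = -1 (Function('W')(A) = Add(3, Mul(-1, 4)) = Add(3, -4) = -1)
L = 8 (L = Add(4, 4) = 8)
Function('T')(f, v) = Mul(8, Pow(v, -1))
K = 2 (K = Mul(Mul(8, Pow(4, -1)), 1) = Mul(Mul(8, Rational(1, 4)), 1) = Mul(2, 1) = 2)
Add(Function('W')(Add(-5, Mul(-1, -5))), Mul(K, Function('a')(-4))) = Add(-1, Mul(2, Pow(-4, 2))) = Add(-1, Mul(2, 16)) = Add(-1, 32) = 31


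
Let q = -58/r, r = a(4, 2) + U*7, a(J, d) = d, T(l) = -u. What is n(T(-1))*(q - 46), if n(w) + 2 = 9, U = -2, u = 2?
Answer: -1729/6 ≈ -288.17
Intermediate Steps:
T(l) = -2 (T(l) = -1*2 = -2)
n(w) = 7 (n(w) = -2 + 9 = 7)
r = -12 (r = 2 - 2*7 = 2 - 14 = -12)
q = 29/6 (q = -58/(-12) = -58*(-1/12) = 29/6 ≈ 4.8333)
n(T(-1))*(q - 46) = 7*(29/6 - 46) = 7*(-247/6) = -1729/6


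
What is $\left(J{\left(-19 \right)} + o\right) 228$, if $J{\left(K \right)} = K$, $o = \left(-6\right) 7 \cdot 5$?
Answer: $-52212$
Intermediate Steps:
$o = -210$ ($o = \left(-42\right) 5 = -210$)
$\left(J{\left(-19 \right)} + o\right) 228 = \left(-19 - 210\right) 228 = \left(-229\right) 228 = -52212$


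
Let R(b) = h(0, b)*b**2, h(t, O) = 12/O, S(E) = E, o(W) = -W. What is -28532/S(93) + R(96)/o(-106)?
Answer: -1458628/4929 ≈ -295.93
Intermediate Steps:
R(b) = 12*b (R(b) = (12/b)*b**2 = 12*b)
-28532/S(93) + R(96)/o(-106) = -28532/93 + (12*96)/((-1*(-106))) = -28532*1/93 + 1152/106 = -28532/93 + 1152*(1/106) = -28532/93 + 576/53 = -1458628/4929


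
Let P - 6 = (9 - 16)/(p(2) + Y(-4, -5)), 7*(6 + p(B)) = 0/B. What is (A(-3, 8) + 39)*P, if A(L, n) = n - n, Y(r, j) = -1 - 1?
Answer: 2145/8 ≈ 268.13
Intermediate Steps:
Y(r, j) = -2
A(L, n) = 0
p(B) = -6 (p(B) = -6 + (0/B)/7 = -6 + (1/7)*0 = -6 + 0 = -6)
P = 55/8 (P = 6 + (9 - 16)/(-6 - 2) = 6 - 7/(-8) = 6 - 7*(-1/8) = 6 + 7/8 = 55/8 ≈ 6.8750)
(A(-3, 8) + 39)*P = (0 + 39)*(55/8) = 39*(55/8) = 2145/8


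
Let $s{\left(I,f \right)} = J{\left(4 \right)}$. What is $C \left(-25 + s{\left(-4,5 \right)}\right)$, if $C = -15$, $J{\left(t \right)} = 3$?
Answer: $330$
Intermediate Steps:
$s{\left(I,f \right)} = 3$
$C \left(-25 + s{\left(-4,5 \right)}\right) = - 15 \left(-25 + 3\right) = \left(-15\right) \left(-22\right) = 330$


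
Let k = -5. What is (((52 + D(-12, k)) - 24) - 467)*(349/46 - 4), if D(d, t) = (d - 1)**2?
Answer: -22275/23 ≈ -968.48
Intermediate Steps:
D(d, t) = (-1 + d)**2
(((52 + D(-12, k)) - 24) - 467)*(349/46 - 4) = (((52 + (-1 - 12)**2) - 24) - 467)*(349/46 - 4) = (((52 + (-13)**2) - 24) - 467)*(349*(1/46) - 4) = (((52 + 169) - 24) - 467)*(349/46 - 4) = ((221 - 24) - 467)*(165/46) = (197 - 467)*(165/46) = -270*165/46 = -22275/23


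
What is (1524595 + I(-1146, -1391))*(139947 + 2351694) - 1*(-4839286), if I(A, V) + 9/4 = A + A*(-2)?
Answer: 15206392256299/4 ≈ 3.8016e+12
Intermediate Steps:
I(A, V) = -9/4 - A (I(A, V) = -9/4 + (A + A*(-2)) = -9/4 + (A - 2*A) = -9/4 - A)
(1524595 + I(-1146, -1391))*(139947 + 2351694) - 1*(-4839286) = (1524595 + (-9/4 - 1*(-1146)))*(139947 + 2351694) - 1*(-4839286) = (1524595 + (-9/4 + 1146))*2491641 + 4839286 = (1524595 + 4575/4)*2491641 + 4839286 = (6102955/4)*2491641 + 4839286 = 15206372899155/4 + 4839286 = 15206392256299/4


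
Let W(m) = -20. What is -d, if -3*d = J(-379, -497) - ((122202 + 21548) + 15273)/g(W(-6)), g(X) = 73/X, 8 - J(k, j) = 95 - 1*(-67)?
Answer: 1056406/73 ≈ 14471.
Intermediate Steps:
J(k, j) = -154 (J(k, j) = 8 - (95 - 1*(-67)) = 8 - (95 + 67) = 8 - 1*162 = 8 - 162 = -154)
d = -1056406/73 (d = -(-154 - ((122202 + 21548) + 15273)/(73/(-20)))/3 = -(-154 - (143750 + 15273)/(73*(-1/20)))/3 = -(-154 - 159023/(-73/20))/3 = -(-154 - 159023*(-20)/73)/3 = -(-154 - 1*(-3180460/73))/3 = -(-154 + 3180460/73)/3 = -⅓*3169218/73 = -1056406/73 ≈ -14471.)
-d = -1*(-1056406/73) = 1056406/73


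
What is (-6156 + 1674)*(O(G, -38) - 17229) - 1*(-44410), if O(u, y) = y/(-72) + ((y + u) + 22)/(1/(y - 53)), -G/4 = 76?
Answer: -106506835/2 ≈ -5.3253e+7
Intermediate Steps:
G = -304 (G = -4*76 = -304)
O(u, y) = -y/72 + (-53 + y)*(22 + u + y) (O(u, y) = y*(-1/72) + ((u + y) + 22)/(1/(-53 + y)) = -y/72 + (22 + u + y)*(-53 + y) = -y/72 + (-53 + y)*(22 + u + y))
(-6156 + 1674)*(O(G, -38) - 17229) - 1*(-44410) = (-6156 + 1674)*((-1166 + (-38)² - 53*(-304) - 2233/72*(-38) - 304*(-38)) - 17229) - 1*(-44410) = -4482*((-1166 + 1444 + 16112 + 42427/36 + 11552) - 17229) + 44410 = -4482*(1048339/36 - 17229) + 44410 = -4482*428095/36 + 44410 = -106595655/2 + 44410 = -106506835/2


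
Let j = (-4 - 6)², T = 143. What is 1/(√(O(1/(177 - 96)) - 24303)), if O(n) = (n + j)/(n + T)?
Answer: -8*I*√50954731031/281517851 ≈ -0.0064147*I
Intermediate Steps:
j = 100 (j = (-10)² = 100)
O(n) = (100 + n)/(143 + n) (O(n) = (n + 100)/(n + 143) = (100 + n)/(143 + n))
1/(√(O(1/(177 - 96)) - 24303)) = 1/(√((100 + 1/(177 - 96))/(143 + 1/(177 - 96)) - 24303)) = 1/(√((100 + 1/81)/(143 + 1/81) - 24303)) = 1/(√((8101/81)/(11584/81) - 24303)) = 1/(√((81/11584)*(8101/81) - 24303)) = 1/(√(8101/11584 - 24303)) = 1/(√(-281517851/11584)) = 1/(I*√50954731031/1448) = -8*I*√50954731031/281517851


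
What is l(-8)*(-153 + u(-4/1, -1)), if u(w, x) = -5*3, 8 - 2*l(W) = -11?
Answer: -1596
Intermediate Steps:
l(W) = 19/2 (l(W) = 4 - ½*(-11) = 4 + 11/2 = 19/2)
u(w, x) = -15
l(-8)*(-153 + u(-4/1, -1)) = 19*(-153 - 15)/2 = (19/2)*(-168) = -1596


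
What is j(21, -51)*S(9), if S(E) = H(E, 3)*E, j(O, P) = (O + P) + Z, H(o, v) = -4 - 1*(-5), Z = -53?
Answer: -747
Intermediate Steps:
H(o, v) = 1 (H(o, v) = -4 + 5 = 1)
j(O, P) = -53 + O + P (j(O, P) = (O + P) - 53 = -53 + O + P)
S(E) = E (S(E) = 1*E = E)
j(21, -51)*S(9) = (-53 + 21 - 51)*9 = -83*9 = -747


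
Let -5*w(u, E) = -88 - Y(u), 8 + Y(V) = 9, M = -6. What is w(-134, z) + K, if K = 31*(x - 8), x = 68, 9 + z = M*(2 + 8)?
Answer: 9389/5 ≈ 1877.8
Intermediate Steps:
Y(V) = 1 (Y(V) = -8 + 9 = 1)
z = -69 (z = -9 - 6*(2 + 8) = -9 - 6*10 = -9 - 60 = -69)
w(u, E) = 89/5 (w(u, E) = -(-88 - 1*1)/5 = -(-88 - 1)/5 = -1/5*(-89) = 89/5)
K = 1860 (K = 31*(68 - 8) = 31*60 = 1860)
w(-134, z) + K = 89/5 + 1860 = 9389/5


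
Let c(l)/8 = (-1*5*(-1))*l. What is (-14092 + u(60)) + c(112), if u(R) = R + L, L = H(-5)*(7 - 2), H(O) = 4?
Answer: -9532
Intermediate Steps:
c(l) = 40*l (c(l) = 8*((-1*5*(-1))*l) = 8*((-5*(-1))*l) = 8*(5*l) = 40*l)
L = 20 (L = 4*(7 - 2) = 4*5 = 20)
u(R) = 20 + R (u(R) = R + 20 = 20 + R)
(-14092 + u(60)) + c(112) = (-14092 + (20 + 60)) + 40*112 = (-14092 + 80) + 4480 = -14012 + 4480 = -9532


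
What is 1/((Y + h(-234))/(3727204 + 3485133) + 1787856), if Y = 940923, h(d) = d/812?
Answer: 2928208822/5235216093680253 ≈ 5.5933e-7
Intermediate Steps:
h(d) = d/812 (h(d) = d*(1/812) = d/812)
1/((Y + h(-234))/(3727204 + 3485133) + 1787856) = 1/((940923 + (1/812)*(-234))/(3727204 + 3485133) + 1787856) = 1/((940923 - 117/406)/7212337 + 1787856) = 1/((382014621/406)*(1/7212337) + 1787856) = 1/(382014621/2928208822 + 1787856) = 1/(5235216093680253/2928208822) = 2928208822/5235216093680253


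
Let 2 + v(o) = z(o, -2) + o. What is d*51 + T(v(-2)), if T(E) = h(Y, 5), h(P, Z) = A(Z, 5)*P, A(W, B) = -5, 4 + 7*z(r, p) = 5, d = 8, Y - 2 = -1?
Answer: 403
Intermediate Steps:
Y = 1 (Y = 2 - 1 = 1)
z(r, p) = 1/7 (z(r, p) = -4/7 + (1/7)*5 = -4/7 + 5/7 = 1/7)
v(o) = -13/7 + o (v(o) = -2 + (1/7 + o) = -13/7 + o)
h(P, Z) = -5*P
T(E) = -5 (T(E) = -5*1 = -5)
d*51 + T(v(-2)) = 8*51 - 5 = 408 - 5 = 403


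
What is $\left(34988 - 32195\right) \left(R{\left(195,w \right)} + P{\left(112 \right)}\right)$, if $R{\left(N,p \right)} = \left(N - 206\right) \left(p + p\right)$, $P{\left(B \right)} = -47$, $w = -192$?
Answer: $11666361$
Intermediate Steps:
$R{\left(N,p \right)} = 2 p \left(-206 + N\right)$ ($R{\left(N,p \right)} = \left(-206 + N\right) 2 p = 2 p \left(-206 + N\right)$)
$\left(34988 - 32195\right) \left(R{\left(195,w \right)} + P{\left(112 \right)}\right) = \left(34988 - 32195\right) \left(2 \left(-192\right) \left(-206 + 195\right) - 47\right) = 2793 \left(2 \left(-192\right) \left(-11\right) - 47\right) = 2793 \left(4224 - 47\right) = 2793 \cdot 4177 = 11666361$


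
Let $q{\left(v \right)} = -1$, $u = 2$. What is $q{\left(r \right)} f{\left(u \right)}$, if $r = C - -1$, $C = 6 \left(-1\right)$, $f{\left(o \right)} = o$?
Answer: $-2$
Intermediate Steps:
$C = -6$
$r = -5$ ($r = -6 - -1 = -6 + 1 = -5$)
$q{\left(r \right)} f{\left(u \right)} = \left(-1\right) 2 = -2$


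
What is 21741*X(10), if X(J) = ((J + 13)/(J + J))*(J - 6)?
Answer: 500043/5 ≈ 1.0001e+5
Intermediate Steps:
X(J) = (-6 + J)*(13 + J)/(2*J) (X(J) = ((13 + J)/((2*J)))*(-6 + J) = ((13 + J)*(1/(2*J)))*(-6 + J) = ((13 + J)/(2*J))*(-6 + J) = (-6 + J)*(13 + J)/(2*J))
21741*X(10) = 21741*((½)*(-78 + 10*(7 + 10))/10) = 21741*((½)*(⅒)*(-78 + 10*17)) = 21741*((½)*(⅒)*(-78 + 170)) = 21741*((½)*(⅒)*92) = 21741*(23/5) = 500043/5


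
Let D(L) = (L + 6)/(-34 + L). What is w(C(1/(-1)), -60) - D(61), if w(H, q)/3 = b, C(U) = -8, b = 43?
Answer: 3416/27 ≈ 126.52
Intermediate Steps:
D(L) = (6 + L)/(-34 + L)
w(H, q) = 129 (w(H, q) = 3*43 = 129)
w(C(1/(-1)), -60) - D(61) = 129 - (6 + 61)/(-34 + 61) = 129 - 67/27 = 3416/27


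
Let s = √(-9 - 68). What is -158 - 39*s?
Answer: -158 - 39*I*√77 ≈ -158.0 - 342.22*I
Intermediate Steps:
s = I*√77 (s = √(-77) = I*√77 ≈ 8.775*I)
-158 - 39*s = -158 - 39*I*√77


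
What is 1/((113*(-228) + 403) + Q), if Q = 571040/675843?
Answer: -675843/17139483283 ≈ -3.9432e-5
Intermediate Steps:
Q = 571040/675843 (Q = 571040*(1/675843) = 571040/675843 ≈ 0.84493)
1/((113*(-228) + 403) + Q) = 1/((113*(-228) + 403) + 571040/675843) = 1/((-25764 + 403) + 571040/675843) = 1/(-25361 + 571040/675843) = 1/(-17139483283/675843) = -675843/17139483283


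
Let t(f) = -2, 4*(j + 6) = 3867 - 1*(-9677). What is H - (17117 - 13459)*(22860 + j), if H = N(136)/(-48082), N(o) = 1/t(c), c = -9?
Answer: -9230390010879/96164 ≈ -9.5986e+7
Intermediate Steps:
j = 3380 (j = -6 + (3867 - 1*(-9677))/4 = -6 + (3867 + 9677)/4 = -6 + (¼)*13544 = -6 + 3386 = 3380)
N(o) = -½ (N(o) = 1/(-2) = -½)
H = 1/96164 (H = -½/(-48082) = -½*(-1/48082) = 1/96164 ≈ 1.0399e-5)
H - (17117 - 13459)*(22860 + j) = 1/96164 - (17117 - 13459)*(22860 + 3380) = 1/96164 - 3658*26240 = 1/96164 - 1*95985920 = 1/96164 - 95985920 = -9230390010879/96164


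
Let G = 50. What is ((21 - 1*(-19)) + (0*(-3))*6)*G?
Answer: 2000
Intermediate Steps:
((21 - 1*(-19)) + (0*(-3))*6)*G = ((21 - 1*(-19)) + (0*(-3))*6)*50 = ((21 + 19) + 0*6)*50 = (40 + 0)*50 = 40*50 = 2000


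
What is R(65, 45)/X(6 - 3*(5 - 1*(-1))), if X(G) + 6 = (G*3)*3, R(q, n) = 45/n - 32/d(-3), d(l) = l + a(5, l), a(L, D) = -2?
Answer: -37/570 ≈ -0.064912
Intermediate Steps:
d(l) = -2 + l (d(l) = l - 2 = -2 + l)
R(q, n) = 32/5 + 45/n (R(q, n) = 45/n - 32/(-2 - 3) = 45/n - 32/(-5) = 45/n - 32*(-⅕) = 45/n + 32/5 = 32/5 + 45/n)
X(G) = -6 + 9*G (X(G) = -6 + (G*3)*3 = -6 + (3*G)*3 = -6 + 9*G)
R(65, 45)/X(6 - 3*(5 - 1*(-1))) = (32/5 + 45/45)/(-6 + 9*(6 - 3*(5 - 1*(-1)))) = (32/5 + 45*(1/45))/(-6 + 9*(6 - 3*(5 + 1))) = (32/5 + 1)/(-6 + 9*(6 - 3*6)) = 37/(5*(-6 + 9*(6 - 18))) = 37/(5*(-6 + 9*(-12))) = 37/(5*(-6 - 108)) = (37/5)/(-114) = (37/5)*(-1/114) = -37/570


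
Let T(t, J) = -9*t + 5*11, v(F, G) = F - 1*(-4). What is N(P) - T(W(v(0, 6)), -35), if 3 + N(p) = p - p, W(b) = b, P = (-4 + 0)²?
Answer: -22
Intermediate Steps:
P = 16 (P = (-4)² = 16)
v(F, G) = 4 + F (v(F, G) = F + 4 = 4 + F)
T(t, J) = 55 - 9*t (T(t, J) = -9*t + 55 = 55 - 9*t)
N(p) = -3 (N(p) = -3 + (p - p) = -3 + 0 = -3)
N(P) - T(W(v(0, 6)), -35) = -3 - (55 - 9*(4 + 0)) = -3 - (55 - 9*4) = -3 - (55 - 36) = -3 - 1*19 = -3 - 19 = -22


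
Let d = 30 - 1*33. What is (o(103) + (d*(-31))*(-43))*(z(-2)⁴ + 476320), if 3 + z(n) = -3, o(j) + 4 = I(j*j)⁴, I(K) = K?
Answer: 6050296591918364615328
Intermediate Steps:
d = -3 (d = 30 - 33 = -3)
o(j) = -4 + j⁸ (o(j) = -4 + (j*j)⁴ = -4 + (j²)⁴ = -4 + j⁸)
z(n) = -6 (z(n) = -3 - 3 = -6)
(o(103) + (d*(-31))*(-43))*(z(-2)⁴ + 476320) = ((-4 + 103⁸) - 3*(-31)*(-43))*((-6)⁴ + 476320) = ((-4 + 12667700813876161) + 93*(-43))*(1296 + 476320) = (12667700813876157 - 3999)*477616 = 12667700813872158*477616 = 6050296591918364615328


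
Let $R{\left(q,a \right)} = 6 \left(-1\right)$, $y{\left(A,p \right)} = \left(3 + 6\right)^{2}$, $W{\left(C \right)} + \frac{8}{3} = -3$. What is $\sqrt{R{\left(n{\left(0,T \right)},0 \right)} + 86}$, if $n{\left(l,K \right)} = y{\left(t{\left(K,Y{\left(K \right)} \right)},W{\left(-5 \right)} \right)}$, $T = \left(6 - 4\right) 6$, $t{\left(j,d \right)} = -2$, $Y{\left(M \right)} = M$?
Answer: $4 \sqrt{5} \approx 8.9443$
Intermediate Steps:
$W{\left(C \right)} = - \frac{17}{3}$ ($W{\left(C \right)} = - \frac{8}{3} - 3 = - \frac{17}{3}$)
$y{\left(A,p \right)} = 81$ ($y{\left(A,p \right)} = 9^{2} = 81$)
$T = 12$ ($T = 2 \cdot 6 = 12$)
$n{\left(l,K \right)} = 81$
$R{\left(q,a \right)} = -6$
$\sqrt{R{\left(n{\left(0,T \right)},0 \right)} + 86} = \sqrt{-6 + 86} = \sqrt{80} = 4 \sqrt{5}$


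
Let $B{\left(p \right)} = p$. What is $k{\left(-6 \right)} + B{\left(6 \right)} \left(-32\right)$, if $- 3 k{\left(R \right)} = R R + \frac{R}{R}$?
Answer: $- \frac{613}{3} \approx -204.33$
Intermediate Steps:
$k{\left(R \right)} = - \frac{1}{3} - \frac{R^{2}}{3}$ ($k{\left(R \right)} = - \frac{R R + \frac{R}{R}}{3} = - \frac{R^{2} + 1}{3} = - \frac{1 + R^{2}}{3} = - \frac{1}{3} - \frac{R^{2}}{3}$)
$k{\left(-6 \right)} + B{\left(6 \right)} \left(-32\right) = \left(- \frac{1}{3} - \frac{\left(-6\right)^{2}}{3}\right) + 6 \left(-32\right) = \left(- \frac{1}{3} - 12\right) - 192 = - \frac{37}{3} - 192 = - \frac{613}{3}$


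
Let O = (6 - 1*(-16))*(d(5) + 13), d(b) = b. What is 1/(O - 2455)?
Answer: -1/2059 ≈ -0.00048567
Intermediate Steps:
O = 396 (O = (6 - 1*(-16))*(5 + 13) = (6 + 16)*18 = 22*18 = 396)
1/(O - 2455) = 1/(396 - 2455) = 1/(-2059) = -1/2059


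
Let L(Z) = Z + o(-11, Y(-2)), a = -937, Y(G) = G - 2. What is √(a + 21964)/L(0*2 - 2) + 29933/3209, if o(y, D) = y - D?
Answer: 29933/3209 - √21027/9 ≈ -6.7840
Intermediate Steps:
Y(G) = -2 + G
L(Z) = -7 + Z (L(Z) = Z + (-11 - (-2 - 2)) = Z + (-11 - 1*(-4)) = Z + (-11 + 4) = Z - 7 = -7 + Z)
√(a + 21964)/L(0*2 - 2) + 29933/3209 = √(-937 + 21964)/(-7 + (0*2 - 2)) + 29933/3209 = √21027/(-7 + (0 - 2)) + 29933*(1/3209) = √21027/(-7 - 2) + 29933/3209 = √21027/(-9) + 29933/3209 = √21027*(-⅑) + 29933/3209 = -√21027/9 + 29933/3209 = 29933/3209 - √21027/9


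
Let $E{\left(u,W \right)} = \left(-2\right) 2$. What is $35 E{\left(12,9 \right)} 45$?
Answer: $-6300$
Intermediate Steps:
$E{\left(u,W \right)} = -4$
$35 E{\left(12,9 \right)} 45 = 35 \left(-4\right) 45 = \left(-140\right) 45 = -6300$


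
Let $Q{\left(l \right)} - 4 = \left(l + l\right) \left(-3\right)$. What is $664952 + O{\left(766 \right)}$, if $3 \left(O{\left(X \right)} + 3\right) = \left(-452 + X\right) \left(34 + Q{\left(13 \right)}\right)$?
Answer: $\frac{1982287}{3} \approx 6.6076 \cdot 10^{5}$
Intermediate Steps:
$Q{\left(l \right)} = 4 - 6 l$ ($Q{\left(l \right)} = 4 + \left(l + l\right) \left(-3\right) = 4 + 2 l \left(-3\right) = 4 - 6 l$)
$O{\left(X \right)} = \frac{18071}{3} - \frac{40 X}{3}$ ($O{\left(X \right)} = -3 + \frac{\left(-452 + X\right) \left(34 + \left(4 - 78\right)\right)}{3} = -3 + \frac{\left(-452 + X\right) \left(34 - 74\right)}{3} = -3 + \frac{\left(-452 + X\right) \left(-40\right)}{3} = -3 + \frac{18080 - 40 X}{3} = -3 - \left(- \frac{18080}{3} + \frac{40 X}{3}\right) = \frac{18071}{3} - \frac{40 X}{3}$)
$664952 + O{\left(766 \right)} = 664952 + \left(\frac{18071}{3} - \frac{30640}{3}\right) = 664952 - \frac{12569}{3} = \frac{1982287}{3}$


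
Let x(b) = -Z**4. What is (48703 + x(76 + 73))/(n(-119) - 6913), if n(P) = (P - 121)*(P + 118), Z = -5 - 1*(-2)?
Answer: -48622/6673 ≈ -7.2864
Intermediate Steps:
Z = -3 (Z = -5 + 2 = -3)
x(b) = -81 (x(b) = -1*(-3)**4 = -1*81 = -81)
n(P) = (-121 + P)*(118 + P)
(48703 + x(76 + 73))/(n(-119) - 6913) = (48703 - 81)/((-14278 + (-119)**2 - 3*(-119)) - 6913) = 48622/((-14278 + 14161 + 357) - 6913) = 48622/(240 - 6913) = 48622/(-6673) = 48622*(-1/6673) = -48622/6673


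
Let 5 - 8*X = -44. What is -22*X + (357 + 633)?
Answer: 3421/4 ≈ 855.25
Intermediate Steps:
X = 49/8 (X = 5/8 - ⅛*(-44) = 5/8 + 11/2 = 49/8 ≈ 6.1250)
-22*X + (357 + 633) = -22*49/8 + (357 + 633) = -539/4 + 990 = 3421/4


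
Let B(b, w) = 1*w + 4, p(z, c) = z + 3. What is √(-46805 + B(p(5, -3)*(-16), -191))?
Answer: 4*I*√2937 ≈ 216.78*I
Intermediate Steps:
p(z, c) = 3 + z
B(b, w) = 4 + w (B(b, w) = w + 4 = 4 + w)
√(-46805 + B(p(5, -3)*(-16), -191)) = √(-46805 + (4 - 191)) = √(-46805 - 187) = √(-46992) = 4*I*√2937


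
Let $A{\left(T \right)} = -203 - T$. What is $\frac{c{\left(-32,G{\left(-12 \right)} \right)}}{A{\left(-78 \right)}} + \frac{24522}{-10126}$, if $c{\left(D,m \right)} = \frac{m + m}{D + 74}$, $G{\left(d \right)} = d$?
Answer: $- \frac{175543}{72625} \approx -2.4171$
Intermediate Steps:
$c{\left(D,m \right)} = \frac{2 m}{74 + D}$
$\frac{c{\left(-32,G{\left(-12 \right)} \right)}}{A{\left(-78 \right)}} + \frac{24522}{-10126} = \frac{2 \left(-12\right) \frac{1}{74 - 32}}{-203 - -78} + \frac{24522}{-10126} = \frac{2 \left(-12\right) \frac{1}{42}}{-203 + 78} + 24522 \left(- \frac{1}{10126}\right) = \frac{2 \left(-12\right) \frac{1}{42}}{-125} - \frac{201}{83} = \left(- \frac{4}{7}\right) \left(- \frac{1}{125}\right) - \frac{201}{83} = \frac{4}{875} - \frac{201}{83} = - \frac{175543}{72625}$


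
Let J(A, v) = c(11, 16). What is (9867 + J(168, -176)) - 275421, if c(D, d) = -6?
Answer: -265560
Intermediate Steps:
J(A, v) = -6
(9867 + J(168, -176)) - 275421 = (9867 - 6) - 275421 = 9861 - 275421 = -265560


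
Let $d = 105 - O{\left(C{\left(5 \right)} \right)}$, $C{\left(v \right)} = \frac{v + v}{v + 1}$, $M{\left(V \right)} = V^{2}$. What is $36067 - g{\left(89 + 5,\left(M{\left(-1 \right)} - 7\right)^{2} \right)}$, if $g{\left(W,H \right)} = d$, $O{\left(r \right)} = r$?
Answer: $\frac{107891}{3} \approx 35964.0$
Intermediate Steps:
$C{\left(v \right)} = \frac{2 v}{1 + v}$
$d = \frac{310}{3}$ ($d = 105 - 2 \cdot 5 \frac{1}{1 + 5} = 105 - 2 \cdot 5 \cdot \frac{1}{6} = 105 - \frac{5}{3} = \frac{310}{3} \approx 103.33$)
$g{\left(W,H \right)} = \frac{310}{3}$
$36067 - g{\left(89 + 5,\left(M{\left(-1 \right)} - 7\right)^{2} \right)} = 36067 - \frac{310}{3} = \frac{107891}{3}$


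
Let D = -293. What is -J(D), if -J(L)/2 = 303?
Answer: 606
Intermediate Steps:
J(L) = -606 (J(L) = -2*303 = -606)
-J(D) = -1*(-606) = 606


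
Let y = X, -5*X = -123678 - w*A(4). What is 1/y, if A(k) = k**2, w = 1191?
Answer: 5/142734 ≈ 3.5030e-5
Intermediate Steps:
X = 142734/5 (X = -(-123678 - 1191*4**2)/5 = -(-123678 - 1191*16)/5 = -(-123678 - 1*19056)/5 = -(-123678 - 19056)/5 = -1/5*(-142734) = 142734/5 ≈ 28547.)
y = 142734/5 ≈ 28547.
1/y = 1/(142734/5) = 5/142734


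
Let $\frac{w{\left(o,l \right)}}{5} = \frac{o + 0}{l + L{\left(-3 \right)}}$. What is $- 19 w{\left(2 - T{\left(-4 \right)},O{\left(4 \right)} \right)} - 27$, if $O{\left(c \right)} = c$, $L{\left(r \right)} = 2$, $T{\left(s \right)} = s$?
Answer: $-122$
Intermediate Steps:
$w{\left(o,l \right)} = \frac{5 o}{2 + l}$ ($w{\left(o,l \right)} = 5 \frac{o + 0}{l + 2} = 5 \frac{o}{2 + l} = \frac{5 o}{2 + l}$)
$- 19 w{\left(2 - T{\left(-4 \right)},O{\left(4 \right)} \right)} - 27 = - 19 \frac{5 \left(2 - -4\right)}{2 + 4} - 27 = - 19 \frac{5 \left(2 + 4\right)}{6} - 27 = - 19 \cdot 5 \cdot 6 \cdot \frac{1}{6} - 27 = \left(-19\right) 5 - 27 = -95 - 27 = -122$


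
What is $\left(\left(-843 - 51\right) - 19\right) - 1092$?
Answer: $-2005$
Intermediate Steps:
$\left(\left(-843 - 51\right) - 19\right) - 1092 = \left(-894 - 19\right) - 1092 = -913 - 1092 = -2005$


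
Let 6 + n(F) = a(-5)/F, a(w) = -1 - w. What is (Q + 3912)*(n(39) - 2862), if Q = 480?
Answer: -163745472/13 ≈ -1.2596e+7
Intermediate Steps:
n(F) = -6 + 4/F (n(F) = -6 + (-1 - 1*(-5))/F = -6 + (-1 + 5)/F = -6 + 4/F)
(Q + 3912)*(n(39) - 2862) = (480 + 3912)*((-6 + 4/39) - 2862) = 4392*((-6 + 4*(1/39)) - 2862) = 4392*((-6 + 4/39) - 2862) = 4392*(-230/39 - 2862) = 4392*(-111848/39) = -163745472/13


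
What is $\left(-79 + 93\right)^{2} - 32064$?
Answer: $-31868$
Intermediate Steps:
$\left(-79 + 93\right)^{2} - 32064 = 14^{2} - 32064 = 196 - 32064 = -31868$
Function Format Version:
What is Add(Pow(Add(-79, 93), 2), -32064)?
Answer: -31868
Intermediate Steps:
Add(Pow(Add(-79, 93), 2), -32064) = Add(Pow(14, 2), -32064) = Add(196, -32064) = -31868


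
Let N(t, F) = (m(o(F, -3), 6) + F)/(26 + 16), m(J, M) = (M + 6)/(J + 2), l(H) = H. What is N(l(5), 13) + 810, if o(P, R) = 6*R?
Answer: 19447/24 ≈ 810.29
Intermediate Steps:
m(J, M) = (6 + M)/(2 + J)
N(t, F) = -1/56 + F/42 (N(t, F) = ((6 + 6)/(2 + 6*(-3)) + F)/(26 + 16) = (12/(2 - 18) + F)/42 = (12/(-16) + F)*(1/42) = (-1/16*12 + F)*(1/42) = (-¾ + F)*(1/42) = -1/56 + F/42)
N(l(5), 13) + 810 = (-1/56 + (1/42)*13) + 810 = (-1/56 + 13/42) + 810 = 7/24 + 810 = 19447/24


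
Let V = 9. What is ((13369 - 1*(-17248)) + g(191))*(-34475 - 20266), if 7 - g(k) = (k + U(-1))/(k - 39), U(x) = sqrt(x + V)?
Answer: -254800578837/152 + 54741*sqrt(2)/76 ≈ -1.6763e+9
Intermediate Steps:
U(x) = sqrt(9 + x) (U(x) = sqrt(x + 9) = sqrt(9 + x))
g(k) = 7 - (k + 2*sqrt(2))/(-39 + k) (g(k) = 7 - (k + sqrt(9 - 1))/(k - 39) = 7 - (k + sqrt(8))/(-39 + k) = 7 - (k + 2*sqrt(2))/(-39 + k))
((13369 - 1*(-17248)) + g(191))*(-34475 - 20266) = ((13369 - 1*(-17248)) + (-273 - 2*sqrt(2) + 6*191)/(-39 + 191))*(-34475 - 20266) = ((13369 + 17248) + (-273 - 2*sqrt(2) + 1146)/152)*(-54741) = (30617 + (873 - 2*sqrt(2))/152)*(-54741) = (30617 + (873/152 - sqrt(2)/76))*(-54741) = (4654657/152 - sqrt(2)/76)*(-54741) = -254800578837/152 + 54741*sqrt(2)/76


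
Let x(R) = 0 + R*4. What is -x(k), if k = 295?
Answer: -1180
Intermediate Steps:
x(R) = 4*R (x(R) = 0 + 4*R = 4*R)
-x(k) = -4*295 = -1*1180 = -1180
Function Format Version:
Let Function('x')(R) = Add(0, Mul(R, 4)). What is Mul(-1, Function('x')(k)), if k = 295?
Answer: -1180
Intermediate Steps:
Function('x')(R) = Mul(4, R) (Function('x')(R) = Add(0, Mul(4, R)) = Mul(4, R))
Mul(-1, Function('x')(k)) = Mul(-1, Mul(4, 295)) = Mul(-1, 1180) = -1180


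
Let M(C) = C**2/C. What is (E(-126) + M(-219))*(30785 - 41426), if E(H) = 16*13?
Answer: 117051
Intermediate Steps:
E(H) = 208
M(C) = C
(E(-126) + M(-219))*(30785 - 41426) = (208 - 219)*(30785 - 41426) = -11*(-10641) = 117051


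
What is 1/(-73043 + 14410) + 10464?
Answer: 613535711/58633 ≈ 10464.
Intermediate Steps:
1/(-73043 + 14410) + 10464 = 1/(-58633) + 10464 = -1/58633 + 10464 = 613535711/58633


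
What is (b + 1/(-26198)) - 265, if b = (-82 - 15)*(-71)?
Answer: 173483155/26198 ≈ 6622.0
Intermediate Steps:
b = 6887 (b = -97*(-71) = 6887)
(b + 1/(-26198)) - 265 = (6887 + 1/(-26198)) - 265 = (6887 - 1/26198) - 265 = 180425625/26198 - 265 = 173483155/26198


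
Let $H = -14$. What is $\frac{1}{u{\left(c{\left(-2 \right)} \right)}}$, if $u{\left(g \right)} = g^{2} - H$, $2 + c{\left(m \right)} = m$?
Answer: $\frac{1}{30} \approx 0.033333$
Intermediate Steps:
$c{\left(m \right)} = -2 + m$
$u{\left(g \right)} = 14 + g^{2}$ ($u{\left(g \right)} = g^{2} - -14 = g^{2} + 14 = 14 + g^{2}$)
$\frac{1}{u{\left(c{\left(-2 \right)} \right)}} = \frac{1}{14 + \left(-2 - 2\right)^{2}} = \frac{1}{14 + \left(-4\right)^{2}} = \frac{1}{14 + 16} = \frac{1}{30}$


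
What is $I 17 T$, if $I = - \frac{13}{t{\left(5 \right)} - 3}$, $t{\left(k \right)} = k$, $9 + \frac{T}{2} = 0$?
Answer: $1989$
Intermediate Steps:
$T = -18$ ($T = -18 + 2 \cdot 0 = -18 + 0 = -18$)
$I = - \frac{13}{2}$ ($I = - \frac{13}{5 - 3} = - \frac{13}{2} \approx -6.5$)
$I 17 T = \left(- \frac{13}{2}\right) 17 \left(-18\right) = \left(- \frac{221}{2}\right) \left(-18\right) = 1989$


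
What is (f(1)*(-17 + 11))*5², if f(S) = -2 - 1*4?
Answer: 900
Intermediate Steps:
f(S) = -6 (f(S) = -2 - 4 = -6)
(f(1)*(-17 + 11))*5² = -6*(-17 + 11)*5² = -6*(-6)*25 = 36*25 = 900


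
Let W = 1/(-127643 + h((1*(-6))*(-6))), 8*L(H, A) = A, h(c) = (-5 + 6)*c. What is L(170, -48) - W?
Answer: -765641/127607 ≈ -6.0000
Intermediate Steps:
h(c) = c (h(c) = 1*c = c)
L(H, A) = A/8
W = -1/127607 (W = 1/(-127643 + (1*(-6))*(-6)) = 1/(-127643 - 6*(-6)) = 1/(-127643 + 36) = 1/(-127607) = -1/127607 ≈ -7.8366e-6)
L(170, -48) - W = (⅛)*(-48) - 1*(-1/127607) = -6 + 1/127607 = -765641/127607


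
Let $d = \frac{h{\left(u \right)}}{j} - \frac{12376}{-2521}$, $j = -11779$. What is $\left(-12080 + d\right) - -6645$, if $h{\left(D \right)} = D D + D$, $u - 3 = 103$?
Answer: $- \frac{161274374943}{29694859} \approx -5431.1$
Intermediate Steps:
$u = 106$ ($u = 3 + 103 = 106$)
$h{\left(D \right)} = D + D^{2}$ ($h{\left(D \right)} = D^{2} + D = D + D^{2}$)
$d = \frac{117183722}{29694859}$ ($d = \frac{106 \left(1 + 106\right)}{-11779} - \frac{12376}{-2521} = 106 \cdot 107 \left(- \frac{1}{11779}\right) - - \frac{12376}{2521} = 11342 \left(- \frac{1}{11779}\right) + \frac{12376}{2521} = - \frac{11342}{11779} + \frac{12376}{2521} = \frac{117183722}{29694859} \approx 3.9463$)
$\left(-12080 + d\right) - -6645 = \left(-12080 + \frac{117183722}{29694859}\right) - -6645 = - \frac{358596712998}{29694859} + 6645 = - \frac{161274374943}{29694859}$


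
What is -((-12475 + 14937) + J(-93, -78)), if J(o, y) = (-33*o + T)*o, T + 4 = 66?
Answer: 288721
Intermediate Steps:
T = 62 (T = -4 + 66 = 62)
J(o, y) = o*(62 - 33*o) (J(o, y) = (-33*o + 62)*o = (62 - 33*o)*o = o*(62 - 33*o))
-((-12475 + 14937) + J(-93, -78)) = -((-12475 + 14937) - 93*(62 - 33*(-93))) = -(2462 - 93*(62 + 3069)) = -(2462 - 93*3131) = -(2462 - 291183) = -1*(-288721) = 288721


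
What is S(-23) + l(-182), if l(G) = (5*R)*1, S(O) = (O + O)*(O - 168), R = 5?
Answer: 8811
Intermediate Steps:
S(O) = 2*O*(-168 + O) (S(O) = (2*O)*(-168 + O) = 2*O*(-168 + O))
l(G) = 25 (l(G) = (5*5)*1 = 25*1 = 25)
S(-23) + l(-182) = 2*(-23)*(-168 - 23) + 25 = 2*(-23)*(-191) + 25 = 8786 + 25 = 8811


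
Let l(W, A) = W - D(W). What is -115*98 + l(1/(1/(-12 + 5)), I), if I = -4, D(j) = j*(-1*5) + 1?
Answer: -11313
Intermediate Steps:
D(j) = 1 - 5*j (D(j) = j*(-5) + 1 = -5*j + 1 = 1 - 5*j)
l(W, A) = -1 + 6*W (l(W, A) = W - (1 - 5*W) = W + (-1 + 5*W) = -1 + 6*W)
-115*98 + l(1/(1/(-12 + 5)), I) = -115*98 + (-1 + 6/(1/(-12 + 5))) = -11270 + (-1 + 6/(1/(-7))) = -11270 + (-1 + 6/(-⅐)) = -11270 + (-1 + 6*(-7)) = -11270 + (-1 - 42) = -11270 - 43 = -11313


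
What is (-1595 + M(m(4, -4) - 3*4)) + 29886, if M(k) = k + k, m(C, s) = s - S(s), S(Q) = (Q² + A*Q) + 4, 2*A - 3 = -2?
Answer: 28223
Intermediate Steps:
A = ½ (A = 3/2 + (½)*(-2) = 3/2 - 1 = ½ ≈ 0.50000)
S(Q) = 4 + Q² + Q/2 (S(Q) = (Q² + Q/2) + 4 = 4 + Q² + Q/2)
m(C, s) = -4 + s/2 - s² (m(C, s) = s - (4 + s² + s/2) = s + (-4 - s² - s/2) = -4 + s/2 - s²)
M(k) = 2*k
(-1595 + M(m(4, -4) - 3*4)) + 29886 = (-1595 + 2*((-4 + (½)*(-4) - 1*(-4)²) - 3*4)) + 29886 = (-1595 + 2*((-4 - 2 - 1*16) - 12)) + 29886 = (-1595 + 2*((-4 - 2 - 16) - 12)) + 29886 = (-1595 + 2*(-22 - 12)) + 29886 = (-1595 + 2*(-34)) + 29886 = (-1595 - 68) + 29886 = -1663 + 29886 = 28223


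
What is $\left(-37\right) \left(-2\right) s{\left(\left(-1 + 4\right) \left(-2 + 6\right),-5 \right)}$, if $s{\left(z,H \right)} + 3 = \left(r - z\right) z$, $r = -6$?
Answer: $-16206$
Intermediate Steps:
$s{\left(z,H \right)} = -3 + z \left(-6 - z\right)$ ($s{\left(z,H \right)} = -3 + \left(-6 - z\right) z = -3 + z \left(-6 - z\right)$)
$\left(-37\right) \left(-2\right) s{\left(\left(-1 + 4\right) \left(-2 + 6\right),-5 \right)} = \left(-37\right) \left(-2\right) \left(-3 - \left(\left(-1 + 4\right) \left(-2 + 6\right)\right)^{2} - 6 \left(-1 + 4\right) \left(-2 + 6\right)\right) = 74 \left(-3 - \left(3 \cdot 4\right)^{2} - 6 \cdot 3 \cdot 4\right) = 74 \left(-3 - 12^{2} - 72\right) = 74 \left(-3 - 144 - 72\right) = 74 \left(-219\right) = -16206$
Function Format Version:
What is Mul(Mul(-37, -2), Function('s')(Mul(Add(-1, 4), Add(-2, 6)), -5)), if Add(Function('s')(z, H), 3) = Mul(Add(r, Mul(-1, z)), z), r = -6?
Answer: -16206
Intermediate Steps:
Function('s')(z, H) = Add(-3, Mul(z, Add(-6, Mul(-1, z)))) (Function('s')(z, H) = Add(-3, Mul(Add(-6, Mul(-1, z)), z)) = Add(-3, Mul(z, Add(-6, Mul(-1, z)))))
Mul(Mul(-37, -2), Function('s')(Mul(Add(-1, 4), Add(-2, 6)), -5)) = Mul(Mul(-37, -2), Add(-3, Mul(-1, Pow(Mul(Add(-1, 4), Add(-2, 6)), 2)), Mul(-6, Mul(Add(-1, 4), Add(-2, 6))))) = Mul(74, Add(-3, Mul(-1, Pow(Mul(3, 4), 2)), Mul(-6, Mul(3, 4)))) = Mul(74, Add(-3, Mul(-1, Pow(12, 2)), Mul(-6, 12))) = Mul(74, Add(-3, Mul(-1, 144), -72)) = Mul(74, Add(-3, -144, -72)) = Mul(74, -219) = -16206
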